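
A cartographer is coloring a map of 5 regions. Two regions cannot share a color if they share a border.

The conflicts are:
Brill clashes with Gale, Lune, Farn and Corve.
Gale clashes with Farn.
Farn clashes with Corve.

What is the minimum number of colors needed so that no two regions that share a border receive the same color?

Brill, Gale, Farn all conflict with each other, so at least 3 colors are needed.
3 colors suffice: Brill=1, Gale=3, Lune=2, Farn=2, Corve=3. No two conflicting regions share a color.

3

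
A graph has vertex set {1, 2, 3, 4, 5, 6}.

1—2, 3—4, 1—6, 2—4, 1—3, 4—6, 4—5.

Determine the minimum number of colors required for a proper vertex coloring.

3 and 4 are adjacent, so at least 2 colors are needed.
2 colors suffice: color red → {1, 4}; color blue → {2, 3, 5, 6}. Each edge has distinct colors on its endpoints.

2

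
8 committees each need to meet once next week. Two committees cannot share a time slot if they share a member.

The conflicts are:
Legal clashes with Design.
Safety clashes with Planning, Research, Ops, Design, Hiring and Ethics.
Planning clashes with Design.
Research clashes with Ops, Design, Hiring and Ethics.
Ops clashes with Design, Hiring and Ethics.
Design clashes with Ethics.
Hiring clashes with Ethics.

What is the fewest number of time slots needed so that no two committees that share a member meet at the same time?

5

Safety, Research, Ops, Design, Ethics all conflict with each other, so at least 5 time slots are needed.
5 time slots suffice: time slot 1 → {Legal, Safety}; time slot 2 → {Design, Hiring}; time slot 3 → {Planning, Research}; time slot 4 → {Ops}; time slot 5 → {Ethics}. No two conflicting committees share a time slot.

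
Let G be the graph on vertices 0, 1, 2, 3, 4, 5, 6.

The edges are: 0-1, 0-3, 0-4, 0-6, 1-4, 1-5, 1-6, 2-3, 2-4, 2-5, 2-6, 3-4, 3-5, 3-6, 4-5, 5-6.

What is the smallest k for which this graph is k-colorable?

2, 3, 4, 5 form a clique, so at least 4 colors are needed.
One proper 4-coloring: 0=c, 1=b, 2=d, 3=b, 4=a, 5=c, 6=a. No two adjacent vertices share a color.

4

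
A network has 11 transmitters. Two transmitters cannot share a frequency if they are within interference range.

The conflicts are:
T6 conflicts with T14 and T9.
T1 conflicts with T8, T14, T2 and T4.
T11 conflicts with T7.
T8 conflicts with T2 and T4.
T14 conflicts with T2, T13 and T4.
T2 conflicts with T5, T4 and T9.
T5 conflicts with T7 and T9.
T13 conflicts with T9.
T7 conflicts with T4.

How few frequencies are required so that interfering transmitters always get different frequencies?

4

T1, T8, T2, T4 all conflict with each other, so at least 4 frequencies are needed.
4 frequencies suffice: frequency 1 → {T6, T2, T13, T7}; frequency 2 → {T11, T4, T9}; frequency 3 → {T8, T14, T5}; frequency 4 → {T1}. No two conflicting transmitters share a frequency.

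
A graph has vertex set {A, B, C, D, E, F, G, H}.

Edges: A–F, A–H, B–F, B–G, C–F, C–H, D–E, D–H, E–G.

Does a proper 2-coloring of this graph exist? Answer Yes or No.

No

The cycle B-G-E-D-H-C-F-B has odd length 7, so it cannot be 2-colored; at least 3 colors are needed.
So 2 colors are not enough.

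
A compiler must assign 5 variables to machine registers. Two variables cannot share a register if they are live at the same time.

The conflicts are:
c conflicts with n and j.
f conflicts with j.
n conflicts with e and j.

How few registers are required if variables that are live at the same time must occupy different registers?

c, n, j pairwise conflict, so at least 3 registers are needed.
A valid assignment using 3 registers: c=3, f=2, n=2, e=1, j=1. No two conflicting variables share a register.

3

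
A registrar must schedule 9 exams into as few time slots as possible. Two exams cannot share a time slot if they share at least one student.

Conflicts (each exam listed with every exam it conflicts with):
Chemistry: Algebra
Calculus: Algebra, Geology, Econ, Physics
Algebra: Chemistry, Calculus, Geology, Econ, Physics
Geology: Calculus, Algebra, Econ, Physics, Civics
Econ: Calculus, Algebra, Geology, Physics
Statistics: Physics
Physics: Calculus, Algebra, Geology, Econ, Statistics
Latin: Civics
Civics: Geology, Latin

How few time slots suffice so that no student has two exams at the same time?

Calculus, Algebra, Geology, Econ, Physics are mutually in conflict, so at least 5 time slots are needed.
5 time slots suffice: time slot 1 → {Algebra, Statistics, Civics}; time slot 2 → {Chemistry, Geology, Latin}; time slot 3 → {Physics}; time slot 4 → {Calculus}; time slot 5 → {Econ}. Each listed conflict is separated.

5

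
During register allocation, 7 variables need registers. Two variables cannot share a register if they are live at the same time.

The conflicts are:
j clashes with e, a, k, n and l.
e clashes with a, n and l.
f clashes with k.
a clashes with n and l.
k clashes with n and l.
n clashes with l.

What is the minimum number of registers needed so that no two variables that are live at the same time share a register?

j, e, a, n, l are mutually in conflict, so at least 5 registers are needed.
5 registers suffice: register 1 → {f, l}; register 2 → {n}; register 3 → {j}; register 4 → {a, k}; register 5 → {e}. No two conflicting variables share a register.

5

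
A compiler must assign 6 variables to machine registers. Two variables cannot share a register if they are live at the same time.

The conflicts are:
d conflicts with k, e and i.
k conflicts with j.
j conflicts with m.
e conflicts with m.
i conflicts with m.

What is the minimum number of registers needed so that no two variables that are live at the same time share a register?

3

The cycle d-e-m-j-k-d has odd length 5, so it cannot be 2-colored; at least 3 registers are needed.
Using 3 registers: d=1, k=3, j=2, e=2, i=2, m=1. No two conflicting variables share a register.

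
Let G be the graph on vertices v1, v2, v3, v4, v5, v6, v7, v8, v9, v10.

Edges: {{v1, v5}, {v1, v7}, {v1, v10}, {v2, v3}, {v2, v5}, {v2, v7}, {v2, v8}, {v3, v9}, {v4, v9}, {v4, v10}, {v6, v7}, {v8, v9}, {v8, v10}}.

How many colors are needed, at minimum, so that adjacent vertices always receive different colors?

The cycle v8-v2-v5-v1-v10-v8 has odd length 5, so it cannot be 2-colored; at least 3 colors are needed.
3 colors suffice: color R → {v1, v2, v6, v9}; color B → {v3, v4, v5, v7, v8}; color G → {v10}. No two adjacent vertices share a color.

3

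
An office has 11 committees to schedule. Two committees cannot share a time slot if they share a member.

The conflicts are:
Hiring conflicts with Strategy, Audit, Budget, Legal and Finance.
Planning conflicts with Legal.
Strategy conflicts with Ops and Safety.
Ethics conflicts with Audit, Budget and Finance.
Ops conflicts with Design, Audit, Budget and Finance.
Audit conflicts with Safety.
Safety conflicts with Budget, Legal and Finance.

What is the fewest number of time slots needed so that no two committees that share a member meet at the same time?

2

Ethics and Audit conflict, so at least 2 time slots are needed.
2 time slots suffice: Hiring=1, Planning=1, Strategy=2, Ethics=1, Ops=1, Design=2, Audit=2, Safety=1, Budget=2, Legal=2, Finance=2. No two conflicting committees share a time slot.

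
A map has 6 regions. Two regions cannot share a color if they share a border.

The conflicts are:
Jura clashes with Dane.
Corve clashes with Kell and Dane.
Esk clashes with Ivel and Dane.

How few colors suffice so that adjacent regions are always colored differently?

2

Corve and Kell conflict, so at least 2 colors are needed.
2 colors suffice: color 1 → {Kell, Ivel, Dane}; color 2 → {Jura, Corve, Esk}. No two conflicting regions share a color.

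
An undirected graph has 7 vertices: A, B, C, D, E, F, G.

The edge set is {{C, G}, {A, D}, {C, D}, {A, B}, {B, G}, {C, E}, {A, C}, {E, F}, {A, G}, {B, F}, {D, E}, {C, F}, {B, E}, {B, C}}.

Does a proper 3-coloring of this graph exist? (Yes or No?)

A, B, C, G form a clique, so at least 4 colors are needed.
So 3 colors are not enough.

No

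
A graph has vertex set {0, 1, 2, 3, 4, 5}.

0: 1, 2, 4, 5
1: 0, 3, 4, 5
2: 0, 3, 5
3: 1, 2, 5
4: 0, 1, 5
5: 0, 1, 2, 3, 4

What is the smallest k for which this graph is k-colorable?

4

0, 1, 4, 5 form a clique, so at least 4 colors are needed.
One proper 4-coloring: 0=green, 1=blue, 2=blue, 3=green, 4=yellow, 5=red. Each edge has distinct colors on its endpoints.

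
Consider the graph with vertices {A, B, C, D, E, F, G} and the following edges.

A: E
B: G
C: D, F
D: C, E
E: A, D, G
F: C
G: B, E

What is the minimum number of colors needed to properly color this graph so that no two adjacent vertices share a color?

2

C and D are adjacent, so at least 2 colors are needed.
2 colors suffice: A=blue, B=red, C=red, D=blue, E=red, F=blue, G=blue. Each edge has distinct colors on its endpoints.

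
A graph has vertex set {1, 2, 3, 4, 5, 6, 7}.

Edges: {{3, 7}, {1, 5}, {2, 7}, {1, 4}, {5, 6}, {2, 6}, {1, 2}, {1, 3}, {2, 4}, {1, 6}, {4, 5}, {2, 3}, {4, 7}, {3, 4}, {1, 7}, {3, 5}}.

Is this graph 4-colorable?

No

1, 2, 3, 4, 7 are mutually adjacent (a clique of size 5), so at least 5 colors are needed.
So 4 colors are not enough.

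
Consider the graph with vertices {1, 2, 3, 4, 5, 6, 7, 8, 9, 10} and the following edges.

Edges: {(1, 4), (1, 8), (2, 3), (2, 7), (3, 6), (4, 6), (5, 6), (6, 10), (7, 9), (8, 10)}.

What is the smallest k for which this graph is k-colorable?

The cycle 1-4-6-10-8-1 has odd length 5, so it cannot be 2-colored; at least 3 colors are needed.
3 colors suffice: color red → {6, 7, 8}; color blue → {3, 4, 5, 9, 10}; color green → {1, 2}. Every edge joins two different colors.

3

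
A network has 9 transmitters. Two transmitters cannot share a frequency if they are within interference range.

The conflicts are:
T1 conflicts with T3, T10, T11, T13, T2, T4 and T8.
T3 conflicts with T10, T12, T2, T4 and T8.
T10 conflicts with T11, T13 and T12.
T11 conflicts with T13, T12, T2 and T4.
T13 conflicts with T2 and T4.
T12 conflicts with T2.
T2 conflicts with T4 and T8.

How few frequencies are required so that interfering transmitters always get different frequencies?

5

T1, T11, T13, T2, T4 pairwise conflict, so at least 5 frequencies are needed.
5 frequencies suffice: frequency 1 → {T1, T12}; frequency 2 → {T10, T2}; frequency 3 → {T3, T11}; frequency 4 → {T4, T8}; frequency 5 → {T13}. Every pair that conflicts lands in different frequencies.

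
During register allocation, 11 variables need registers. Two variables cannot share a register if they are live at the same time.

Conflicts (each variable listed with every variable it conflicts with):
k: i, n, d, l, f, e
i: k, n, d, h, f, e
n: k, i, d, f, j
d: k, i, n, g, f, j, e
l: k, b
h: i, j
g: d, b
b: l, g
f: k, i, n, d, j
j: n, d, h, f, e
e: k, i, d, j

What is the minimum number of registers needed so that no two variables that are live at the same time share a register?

k, i, n, d, f pairwise conflict, so at least 5 registers are needed.
5 registers suffice: register 1 → {d, h, b}; register 2 → {k, g, j}; register 3 → {i, l}; register 4 → {n, e}; register 5 → {f}. No two conflicting variables share a register.

5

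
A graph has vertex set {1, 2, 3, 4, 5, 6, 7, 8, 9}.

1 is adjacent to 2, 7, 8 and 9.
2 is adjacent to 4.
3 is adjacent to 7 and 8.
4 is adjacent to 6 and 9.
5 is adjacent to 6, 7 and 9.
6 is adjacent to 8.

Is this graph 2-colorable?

No

The cycle 6-4-9-1-8-6 has odd length 5, so it cannot be 2-colored; at least 3 colors are needed.
So 2 colors are not enough.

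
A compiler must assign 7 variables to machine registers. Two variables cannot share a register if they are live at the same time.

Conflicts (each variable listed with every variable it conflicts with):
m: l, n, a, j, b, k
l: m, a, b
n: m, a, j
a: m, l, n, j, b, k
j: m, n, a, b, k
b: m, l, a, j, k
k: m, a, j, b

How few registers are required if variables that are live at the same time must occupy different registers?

5

m, a, j, b, k are mutually in conflict, so at least 5 registers are needed.
5 registers suffice: register 1 → {a}; register 2 → {m}; register 3 → {n, b}; register 4 → {l, j}; register 5 → {k}. Each listed conflict is separated.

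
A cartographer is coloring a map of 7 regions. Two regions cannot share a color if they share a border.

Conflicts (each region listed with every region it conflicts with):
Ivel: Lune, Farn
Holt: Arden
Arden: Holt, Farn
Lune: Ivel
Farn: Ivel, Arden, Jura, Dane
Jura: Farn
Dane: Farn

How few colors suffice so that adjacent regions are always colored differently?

2

Arden and Farn conflict, so at least 2 colors are needed.
2 colors suffice: color 1 → {Holt, Lune, Farn}; color 2 → {Ivel, Arden, Jura, Dane}. Each listed conflict is separated.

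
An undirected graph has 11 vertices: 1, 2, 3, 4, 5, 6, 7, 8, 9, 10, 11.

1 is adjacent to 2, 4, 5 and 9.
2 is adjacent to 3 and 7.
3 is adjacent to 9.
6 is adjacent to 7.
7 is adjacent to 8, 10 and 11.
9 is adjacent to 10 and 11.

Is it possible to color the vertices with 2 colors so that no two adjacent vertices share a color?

The cycle 9-1-2-7-11-9 has odd length 5, so it cannot be 2-colored; at least 3 colors are needed.
So 2 colors are not enough.

No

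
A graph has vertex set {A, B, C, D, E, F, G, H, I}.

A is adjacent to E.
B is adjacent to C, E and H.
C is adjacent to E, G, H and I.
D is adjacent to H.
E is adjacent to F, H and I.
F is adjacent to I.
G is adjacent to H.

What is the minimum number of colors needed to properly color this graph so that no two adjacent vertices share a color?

4

B, C, E, H are pairwise adjacent (a clique of size 4), so at least 4 colors are needed.
4 colors suffice: color 1 → {D, E, G}; color 2 → {A, C, F}; color 3 → {H, I}; color 4 → {B}. Every edge joins two different colors.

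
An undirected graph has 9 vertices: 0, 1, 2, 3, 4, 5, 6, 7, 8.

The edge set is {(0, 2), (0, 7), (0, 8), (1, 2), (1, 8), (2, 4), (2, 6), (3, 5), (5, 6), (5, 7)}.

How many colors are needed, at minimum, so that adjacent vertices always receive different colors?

3

The cycle 7-0-2-6-5-7 has odd length 5, so it cannot be 2-colored; at least 3 colors are needed.
3 colors suffice: color a → {2, 5, 8}; color b → {0, 1, 3, 4, 6}; color c → {7}. No two adjacent vertices share a color.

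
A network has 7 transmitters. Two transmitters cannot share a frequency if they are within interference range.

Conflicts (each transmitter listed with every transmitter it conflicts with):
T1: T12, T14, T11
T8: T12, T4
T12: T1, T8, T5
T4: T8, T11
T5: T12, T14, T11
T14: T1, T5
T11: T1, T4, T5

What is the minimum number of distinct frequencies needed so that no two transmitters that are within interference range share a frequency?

3

The cycle T5-T11-T4-T8-T12-T5 has odd length 5, so it cannot be 2-colored; at least 3 frequencies are needed.
3 frequencies suffice: frequency 1 → {T12, T14, T11}; frequency 2 → {T1, T4, T5}; frequency 3 → {T8}. Each listed conflict is separated.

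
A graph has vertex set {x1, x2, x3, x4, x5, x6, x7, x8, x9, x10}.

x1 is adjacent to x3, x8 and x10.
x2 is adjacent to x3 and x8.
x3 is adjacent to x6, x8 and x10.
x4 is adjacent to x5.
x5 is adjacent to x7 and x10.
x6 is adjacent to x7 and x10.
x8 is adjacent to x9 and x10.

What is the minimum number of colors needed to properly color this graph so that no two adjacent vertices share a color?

4

x1, x3, x8, x10 are mutually adjacent (a clique of size 4), so at least 4 colors are needed.
4 colors suffice: x1=Y, x2=R, x3=B, x4=R, x5=B, x6=G, x7=R, x8=G, x9=R, x10=R. No two adjacent vertices share a color.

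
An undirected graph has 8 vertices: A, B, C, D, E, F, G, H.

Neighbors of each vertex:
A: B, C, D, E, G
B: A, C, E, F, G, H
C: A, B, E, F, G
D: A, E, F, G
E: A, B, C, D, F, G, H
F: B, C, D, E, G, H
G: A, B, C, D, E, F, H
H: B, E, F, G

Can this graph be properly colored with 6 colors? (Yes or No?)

The chromatic number is 5. B, C, E, F, G form a clique, so at least 5 colors are needed.
5 colors suffice: color red → {E}; color blue → {G}; color green → {A, F}; color yellow → {B, D}; color purple → {C, H}.
Since 6 ≥ 5, a proper 6-coloring certainly exists.

Yes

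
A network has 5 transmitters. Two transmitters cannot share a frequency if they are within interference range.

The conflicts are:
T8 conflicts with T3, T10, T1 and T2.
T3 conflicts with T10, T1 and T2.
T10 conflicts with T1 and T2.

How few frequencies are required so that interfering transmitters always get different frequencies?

4

T8, T3, T10, T2 all conflict with each other, so at least 4 frequencies are needed.
Using 4 frequencies: T8=2, T3=1, T10=3, T1=4, T2=4. Each listed conflict is separated.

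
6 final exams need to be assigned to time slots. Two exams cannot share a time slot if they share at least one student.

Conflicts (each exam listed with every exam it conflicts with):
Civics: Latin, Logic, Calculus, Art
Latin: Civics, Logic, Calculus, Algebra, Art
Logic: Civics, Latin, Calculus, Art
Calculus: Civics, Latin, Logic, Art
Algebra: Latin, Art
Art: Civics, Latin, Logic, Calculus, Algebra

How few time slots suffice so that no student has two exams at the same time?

5

Civics, Latin, Logic, Calculus, Art are mutually in conflict, so at least 5 time slots are needed.
5 time slots suffice: Civics=5, Latin=1, Logic=4, Calculus=3, Algebra=3, Art=2. Each listed conflict is separated.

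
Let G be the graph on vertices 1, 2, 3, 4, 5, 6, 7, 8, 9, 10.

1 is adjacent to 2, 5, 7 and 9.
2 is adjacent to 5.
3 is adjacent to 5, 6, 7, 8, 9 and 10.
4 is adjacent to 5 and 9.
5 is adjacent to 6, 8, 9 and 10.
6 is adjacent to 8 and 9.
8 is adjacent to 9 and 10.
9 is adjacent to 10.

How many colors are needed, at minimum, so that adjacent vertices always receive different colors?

5

3, 5, 8, 9, 10 are mutually adjacent (a clique of size 5), so at least 5 colors are needed.
One proper 5-coloring: 1=c, 2=b, 3=c, 4=c, 5=a, 6=e, 7=a, 8=d, 9=b, 10=e. Each edge has distinct colors on its endpoints.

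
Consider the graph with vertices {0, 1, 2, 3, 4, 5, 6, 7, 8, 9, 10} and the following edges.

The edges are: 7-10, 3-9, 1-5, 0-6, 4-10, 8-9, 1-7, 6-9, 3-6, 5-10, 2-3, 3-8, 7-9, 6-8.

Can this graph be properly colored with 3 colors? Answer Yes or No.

No

3, 6, 8, 9 are pairwise adjacent (a clique of size 4), so at least 4 colors are needed.
So 3 colors are not enough.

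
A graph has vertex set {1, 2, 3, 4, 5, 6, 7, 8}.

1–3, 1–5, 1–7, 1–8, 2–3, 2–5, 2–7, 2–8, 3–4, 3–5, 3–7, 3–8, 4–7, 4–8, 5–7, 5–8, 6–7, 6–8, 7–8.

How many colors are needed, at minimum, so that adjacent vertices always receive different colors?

2, 3, 5, 7, 8 form a clique, so at least 5 colors are needed.
One proper 5-coloring: 1=e, 2=e, 3=c, 4=d, 5=d, 6=c, 7=a, 8=b. Every edge joins two different colors.

5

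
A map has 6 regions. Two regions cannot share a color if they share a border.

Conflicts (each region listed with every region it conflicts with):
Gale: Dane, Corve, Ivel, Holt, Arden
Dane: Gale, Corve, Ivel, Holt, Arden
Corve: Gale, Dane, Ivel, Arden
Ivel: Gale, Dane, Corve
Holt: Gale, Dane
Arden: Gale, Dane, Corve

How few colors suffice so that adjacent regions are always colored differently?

Gale, Dane, Corve, Arden are mutually in conflict, so at least 4 colors are needed.
4 colors suffice: color 1 → {Dane}; color 2 → {Gale}; color 3 → {Corve, Holt}; color 4 → {Ivel, Arden}. No two conflicting regions share a color.

4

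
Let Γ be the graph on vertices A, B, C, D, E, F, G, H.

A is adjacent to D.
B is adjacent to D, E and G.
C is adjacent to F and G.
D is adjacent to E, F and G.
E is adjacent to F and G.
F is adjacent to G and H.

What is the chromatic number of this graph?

4

B, D, E, G are mutually adjacent (a clique of size 4), so at least 4 colors are needed.
4 colors suffice: color 1 → {A, G, H}; color 2 → {C, D}; color 3 → {B, F}; color 4 → {E}. Every edge joins two different colors.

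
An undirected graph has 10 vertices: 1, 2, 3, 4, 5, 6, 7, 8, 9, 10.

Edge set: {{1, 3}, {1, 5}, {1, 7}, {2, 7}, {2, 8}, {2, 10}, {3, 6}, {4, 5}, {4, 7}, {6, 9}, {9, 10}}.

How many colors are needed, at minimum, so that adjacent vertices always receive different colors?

3

The cycle 9-10-2-7-1-3-6-9 has odd length 7, so it cannot be 2-colored; at least 3 colors are needed.
3 colors suffice: color red → {5, 6, 7, 8, 10}; color blue → {1, 2, 4, 9}; color green → {3}. No two adjacent vertices share a color.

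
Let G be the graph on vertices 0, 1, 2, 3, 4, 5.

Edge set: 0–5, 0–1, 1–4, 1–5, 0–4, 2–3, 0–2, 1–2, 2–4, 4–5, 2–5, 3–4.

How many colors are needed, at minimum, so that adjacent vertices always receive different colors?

0, 1, 2, 4, 5 are mutually adjacent (a clique of size 5), so at least 5 colors are needed.
One proper 5-coloring: 0=green, 1=yellow, 2=red, 3=green, 4=blue, 5=purple. Every edge joins two different colors.

5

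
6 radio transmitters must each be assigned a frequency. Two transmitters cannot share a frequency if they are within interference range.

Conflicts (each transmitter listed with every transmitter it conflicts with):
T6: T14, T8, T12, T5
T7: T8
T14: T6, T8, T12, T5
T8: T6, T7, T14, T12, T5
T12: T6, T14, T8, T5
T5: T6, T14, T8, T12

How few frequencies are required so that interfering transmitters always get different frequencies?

5

T6, T14, T8, T12, T5 pairwise conflict, so at least 5 frequencies are needed.
Using 5 frequencies: T6=2, T7=2, T14=5, T8=1, T12=4, T5=3. No two conflicting transmitters share a frequency.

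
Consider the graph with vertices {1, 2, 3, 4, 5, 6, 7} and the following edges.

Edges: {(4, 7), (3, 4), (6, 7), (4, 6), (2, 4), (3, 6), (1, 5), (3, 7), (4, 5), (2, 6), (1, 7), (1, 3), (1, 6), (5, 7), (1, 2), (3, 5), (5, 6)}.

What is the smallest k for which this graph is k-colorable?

5

3, 4, 5, 6, 7 form a clique, so at least 5 colors are needed.
One proper 5-coloring: 1=blue, 2=green, 3=purple, 4=blue, 5=green, 6=red, 7=yellow. Each edge has distinct colors on its endpoints.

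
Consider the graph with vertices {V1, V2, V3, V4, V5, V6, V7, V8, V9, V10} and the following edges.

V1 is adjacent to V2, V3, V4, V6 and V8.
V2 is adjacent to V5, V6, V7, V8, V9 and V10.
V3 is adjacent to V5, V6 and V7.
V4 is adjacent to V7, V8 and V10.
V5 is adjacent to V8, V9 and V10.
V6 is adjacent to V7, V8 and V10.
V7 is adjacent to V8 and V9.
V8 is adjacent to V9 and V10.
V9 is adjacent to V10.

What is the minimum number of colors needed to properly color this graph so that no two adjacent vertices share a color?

5

V2, V5, V8, V9, V10 are mutually adjacent (a clique of size 5), so at least 5 colors are needed.
5 colors suffice: color R → {V3, V8}; color B → {V2, V4}; color G → {V1, V7, V10}; color Y → {V5, V6}; color P → {V9}. No two adjacent vertices share a color.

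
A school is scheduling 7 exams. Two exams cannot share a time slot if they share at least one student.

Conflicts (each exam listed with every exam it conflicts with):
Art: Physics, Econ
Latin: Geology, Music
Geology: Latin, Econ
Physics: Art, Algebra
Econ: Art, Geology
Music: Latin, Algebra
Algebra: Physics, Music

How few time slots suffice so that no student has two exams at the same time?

3

The cycle Geology-Latin-Music-Algebra-Physics-Art-Econ-Geology has odd length 7, so it cannot be 2-colored; at least 3 time slots are needed.
3 time slots suffice: time slot 1 → {Art, Latin, Algebra}; time slot 2 → {Physics, Econ, Music}; time slot 3 → {Geology}. Each listed conflict is separated.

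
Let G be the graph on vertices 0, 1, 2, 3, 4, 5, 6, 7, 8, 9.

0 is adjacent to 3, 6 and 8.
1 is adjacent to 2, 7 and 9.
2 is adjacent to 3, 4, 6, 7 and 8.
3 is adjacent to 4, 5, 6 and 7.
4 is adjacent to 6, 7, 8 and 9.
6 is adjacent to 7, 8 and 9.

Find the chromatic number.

2, 3, 4, 6, 7 are mutually adjacent (a clique of size 5), so at least 5 colors are needed.
5 colors suffice: color a → {1, 5, 6}; color b → {3, 8, 9}; color c → {0, 2}; color d → {4}; color e → {7}. No two adjacent vertices share a color.

5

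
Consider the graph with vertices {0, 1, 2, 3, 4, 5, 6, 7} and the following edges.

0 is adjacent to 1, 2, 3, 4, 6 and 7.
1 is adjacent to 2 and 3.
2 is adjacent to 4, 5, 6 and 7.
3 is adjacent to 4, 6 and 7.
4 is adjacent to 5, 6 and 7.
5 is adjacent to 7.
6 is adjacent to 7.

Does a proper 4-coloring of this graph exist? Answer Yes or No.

No

0, 2, 4, 6, 7 form a clique, so at least 5 colors are needed.
So 4 colors are not enough.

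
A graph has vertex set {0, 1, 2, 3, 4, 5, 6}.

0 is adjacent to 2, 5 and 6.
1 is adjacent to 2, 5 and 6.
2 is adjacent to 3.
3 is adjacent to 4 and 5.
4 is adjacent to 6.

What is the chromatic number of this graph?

The cycle 3-5-0-6-4-3 has odd length 5, so it cannot be 2-colored; at least 3 colors are needed.
A valid assignment using 3 colors: 0=a, 1=a, 2=b, 3=a, 4=c, 5=b, 6=b. Each edge has distinct colors on its endpoints.

3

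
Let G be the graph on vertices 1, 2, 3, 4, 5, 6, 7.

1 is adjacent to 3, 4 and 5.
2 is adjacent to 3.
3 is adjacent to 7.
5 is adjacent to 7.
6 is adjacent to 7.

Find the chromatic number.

2

1 and 5 are adjacent, so at least 2 colors are needed.
One proper 2-coloring: 1=blue, 2=blue, 3=red, 4=red, 5=red, 6=red, 7=blue. Each edge has distinct colors on its endpoints.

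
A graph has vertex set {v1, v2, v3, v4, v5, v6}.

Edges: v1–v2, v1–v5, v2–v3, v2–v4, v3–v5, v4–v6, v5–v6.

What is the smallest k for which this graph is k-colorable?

The cycle v6-v5-v1-v2-v4-v6 has odd length 5, so it cannot be 2-colored; at least 3 colors are needed.
3 colors suffice: v1=2, v2=1, v3=2, v4=3, v5=1, v6=2. No two adjacent vertices share a color.

3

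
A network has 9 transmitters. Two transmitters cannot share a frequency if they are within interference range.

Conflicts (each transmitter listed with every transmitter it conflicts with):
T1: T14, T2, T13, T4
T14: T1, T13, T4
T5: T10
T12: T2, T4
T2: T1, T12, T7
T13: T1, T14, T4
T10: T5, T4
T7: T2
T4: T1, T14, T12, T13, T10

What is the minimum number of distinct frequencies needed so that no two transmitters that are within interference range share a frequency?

T1, T14, T13, T4 all conflict with each other, so at least 4 frequencies are needed.
4 frequencies suffice: frequency 1 → {T5, T2, T4}; frequency 2 → {T1, T12, T10, T7}; frequency 3 → {T14}; frequency 4 → {T13}. Every pair that conflicts lands in different frequencies.

4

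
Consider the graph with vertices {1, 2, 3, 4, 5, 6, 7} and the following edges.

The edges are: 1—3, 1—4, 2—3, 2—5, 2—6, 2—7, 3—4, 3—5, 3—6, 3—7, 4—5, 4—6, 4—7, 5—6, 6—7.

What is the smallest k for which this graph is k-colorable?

4

2, 3, 5, 6 form a clique, so at least 4 colors are needed.
A valid assignment using 4 colors: 1=b, 2=c, 3=a, 4=c, 5=d, 6=b, 7=d. Each edge has distinct colors on its endpoints.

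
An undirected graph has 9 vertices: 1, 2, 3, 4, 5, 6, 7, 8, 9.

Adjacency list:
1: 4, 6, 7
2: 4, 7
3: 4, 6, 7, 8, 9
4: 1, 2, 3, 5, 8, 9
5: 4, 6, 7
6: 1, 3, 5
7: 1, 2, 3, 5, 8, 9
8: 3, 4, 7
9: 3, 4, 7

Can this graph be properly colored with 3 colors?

Yes

The chromatic number is 3. 3, 7, 9 form a triangle, so at least 3 colors are needed.
One proper 3-coloring: 1=blue, 2=blue, 3=blue, 4=red, 5=blue, 6=red, 7=red, 8=green, 9=green.
That is already a proper 3-coloring.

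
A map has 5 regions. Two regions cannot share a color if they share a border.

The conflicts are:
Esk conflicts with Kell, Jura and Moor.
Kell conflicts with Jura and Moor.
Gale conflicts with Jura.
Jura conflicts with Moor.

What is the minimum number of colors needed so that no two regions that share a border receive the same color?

Esk, Kell, Jura, Moor all conflict with each other, so at least 4 colors are needed.
4 colors suffice: color 1 → {Jura}; color 2 → {Esk, Gale}; color 3 → {Kell}; color 4 → {Moor}. No two conflicting regions share a color.

4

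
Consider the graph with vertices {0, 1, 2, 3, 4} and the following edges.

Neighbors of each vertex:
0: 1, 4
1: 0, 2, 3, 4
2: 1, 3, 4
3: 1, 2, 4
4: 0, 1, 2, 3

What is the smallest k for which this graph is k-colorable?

4

1, 2, 3, 4 are mutually adjacent (a clique of size 4), so at least 4 colors are needed.
One proper 4-coloring: 0=green, 1=red, 2=green, 3=yellow, 4=blue. Each edge has distinct colors on its endpoints.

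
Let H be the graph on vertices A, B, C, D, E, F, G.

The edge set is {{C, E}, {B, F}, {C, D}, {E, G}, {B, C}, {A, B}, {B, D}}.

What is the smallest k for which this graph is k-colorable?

B, C, D are mutually adjacent, so at least 3 colors are needed.
3 colors suffice: color 1 → {B, E}; color 2 → {A, C, F, G}; color 3 → {D}. Every edge joins two different colors.

3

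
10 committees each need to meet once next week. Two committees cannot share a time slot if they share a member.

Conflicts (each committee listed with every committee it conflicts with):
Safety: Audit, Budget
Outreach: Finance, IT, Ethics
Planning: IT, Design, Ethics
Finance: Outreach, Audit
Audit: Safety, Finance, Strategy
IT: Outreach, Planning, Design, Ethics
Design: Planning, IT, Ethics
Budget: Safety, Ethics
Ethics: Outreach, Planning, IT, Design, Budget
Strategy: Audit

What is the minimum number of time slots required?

Planning, IT, Design, Ethics pairwise conflict, so at least 4 time slots are needed.
4 time slots suffice: time slot 1 → {Audit, Ethics}; time slot 2 → {Safety, Finance, IT, Strategy}; time slot 3 → {Outreach, Planning, Budget}; time slot 4 → {Design}. No two conflicting committees share a time slot.

4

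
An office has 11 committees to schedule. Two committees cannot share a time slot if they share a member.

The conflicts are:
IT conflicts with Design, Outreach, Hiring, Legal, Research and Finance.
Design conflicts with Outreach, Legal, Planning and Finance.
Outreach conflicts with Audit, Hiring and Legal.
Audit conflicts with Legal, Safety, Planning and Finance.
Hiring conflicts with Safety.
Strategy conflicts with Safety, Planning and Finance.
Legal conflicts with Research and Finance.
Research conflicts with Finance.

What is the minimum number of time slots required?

IT, Design, Outreach, Legal all conflict with each other, so at least 4 time slots are needed.
4 time slots suffice: time slot 1 → {IT, Audit, Strategy}; time slot 2 → {Outreach, Safety, Planning, Finance}; time slot 3 → {Hiring, Legal}; time slot 4 → {Design, Research}. Each listed conflict is separated.

4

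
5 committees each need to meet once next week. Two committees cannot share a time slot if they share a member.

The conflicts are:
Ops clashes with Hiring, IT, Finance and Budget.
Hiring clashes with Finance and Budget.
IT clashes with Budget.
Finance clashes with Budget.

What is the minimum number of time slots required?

4

Ops, Hiring, Finance, Budget pairwise conflict, so at least 4 time slots are needed.
4 time slots suffice: time slot 1 → {Budget}; time slot 2 → {Ops}; time slot 3 → {IT, Finance}; time slot 4 → {Hiring}. Each listed conflict is separated.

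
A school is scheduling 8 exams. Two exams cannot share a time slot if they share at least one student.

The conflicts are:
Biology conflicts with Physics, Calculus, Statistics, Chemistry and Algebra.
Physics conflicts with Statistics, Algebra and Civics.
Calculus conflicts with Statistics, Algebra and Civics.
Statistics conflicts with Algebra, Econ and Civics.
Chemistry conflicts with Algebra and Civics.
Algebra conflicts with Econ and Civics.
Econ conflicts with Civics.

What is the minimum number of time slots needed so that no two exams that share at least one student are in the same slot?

4

Biology, Calculus, Statistics, Algebra all conflict with each other, so at least 4 time slots are needed.
4 time slots suffice: time slot 1 → {Algebra}; time slot 2 → {Statistics, Chemistry}; time slot 3 → {Biology, Civics}; time slot 4 → {Physics, Calculus, Econ}. Every pair that conflicts lands in different time slots.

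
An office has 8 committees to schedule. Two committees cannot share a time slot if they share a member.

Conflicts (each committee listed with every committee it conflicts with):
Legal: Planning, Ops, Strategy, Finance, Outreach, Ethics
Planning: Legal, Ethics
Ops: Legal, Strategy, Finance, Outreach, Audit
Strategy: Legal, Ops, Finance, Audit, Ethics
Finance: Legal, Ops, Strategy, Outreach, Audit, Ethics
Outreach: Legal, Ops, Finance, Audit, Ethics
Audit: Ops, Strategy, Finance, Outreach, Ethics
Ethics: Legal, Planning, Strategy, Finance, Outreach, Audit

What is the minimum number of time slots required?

4

Finance, Outreach, Audit, Ethics are mutually in conflict, so at least 4 time slots are needed.
Using 4 time slots: Legal=3, Planning=2, Ops=1, Strategy=4, Finance=2, Outreach=4, Audit=3, Ethics=1. Every pair that conflicts lands in different time slots.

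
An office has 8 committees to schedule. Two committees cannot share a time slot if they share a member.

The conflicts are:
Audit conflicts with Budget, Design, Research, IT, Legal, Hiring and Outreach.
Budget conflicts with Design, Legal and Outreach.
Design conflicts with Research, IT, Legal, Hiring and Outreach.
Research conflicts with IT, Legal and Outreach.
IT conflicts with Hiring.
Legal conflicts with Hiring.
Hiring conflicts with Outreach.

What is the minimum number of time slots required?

Audit, Design, IT, Hiring are mutually in conflict, so at least 4 time slots are needed.
Using 4 time slots: Audit=2, Budget=3, Design=1, Research=3, IT=4, Legal=4, Hiring=3, Outreach=4. No two conflicting committees share a time slot.

4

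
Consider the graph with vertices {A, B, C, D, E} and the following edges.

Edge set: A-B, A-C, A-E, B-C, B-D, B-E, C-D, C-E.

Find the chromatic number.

A, B, C, E form a clique, so at least 4 colors are needed.
4 colors suffice: color 1 → {B}; color 2 → {C}; color 3 → {A, D}; color 4 → {E}. Each edge has distinct colors on its endpoints.

4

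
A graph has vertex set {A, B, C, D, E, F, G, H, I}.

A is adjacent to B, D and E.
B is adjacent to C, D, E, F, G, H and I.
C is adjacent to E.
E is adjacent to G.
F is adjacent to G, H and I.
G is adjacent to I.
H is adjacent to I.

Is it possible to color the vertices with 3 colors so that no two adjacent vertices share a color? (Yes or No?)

B, F, G, I form a clique, so at least 4 colors are needed.
So 3 colors are not enough.

No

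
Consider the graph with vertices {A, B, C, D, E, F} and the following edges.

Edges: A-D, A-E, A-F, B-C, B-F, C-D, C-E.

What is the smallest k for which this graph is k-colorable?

The cycle B-C-E-A-F-B has odd length 5, so it cannot be 2-colored; at least 3 colors are needed.
3 colors suffice: A=1, B=2, C=1, D=2, E=2, F=3. Every edge joins two different colors.

3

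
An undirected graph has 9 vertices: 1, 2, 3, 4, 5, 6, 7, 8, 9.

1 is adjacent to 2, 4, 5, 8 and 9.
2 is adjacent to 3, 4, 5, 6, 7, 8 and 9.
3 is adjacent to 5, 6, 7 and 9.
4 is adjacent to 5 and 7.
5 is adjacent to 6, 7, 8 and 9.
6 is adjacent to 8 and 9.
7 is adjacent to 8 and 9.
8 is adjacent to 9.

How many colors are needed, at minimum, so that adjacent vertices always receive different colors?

2, 3, 5, 7, 9 are mutually adjacent (a clique of size 5), so at least 5 colors are needed.
5 colors suffice: color a → {5}; color b → {2}; color c → {4, 9}; color d → {1, 6, 7}; color e → {3, 8}. Every edge joins two different colors.

5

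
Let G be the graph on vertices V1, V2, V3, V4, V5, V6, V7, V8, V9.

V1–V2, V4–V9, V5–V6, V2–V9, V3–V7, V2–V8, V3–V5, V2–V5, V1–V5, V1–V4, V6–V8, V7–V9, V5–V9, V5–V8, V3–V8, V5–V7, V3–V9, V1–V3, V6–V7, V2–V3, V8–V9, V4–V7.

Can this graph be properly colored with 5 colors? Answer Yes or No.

The chromatic number is 5. V2, V3, V5, V8, V9 form a clique, so at least 5 colors are needed.
A valid assignment using 5 colors: V1=blue, V2=purple, V3=green, V4=red, V5=red, V6=blue, V7=yellow, V8=yellow, V9=blue.
That is already a proper 5-coloring.

Yes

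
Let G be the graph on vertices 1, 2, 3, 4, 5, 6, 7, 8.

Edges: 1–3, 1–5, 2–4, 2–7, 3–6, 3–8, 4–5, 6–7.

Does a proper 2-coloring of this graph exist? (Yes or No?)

No

The cycle 4-5-1-3-6-7-2-4 has odd length 7, so it cannot be 2-colored; at least 3 colors are needed.
So 2 colors are not enough.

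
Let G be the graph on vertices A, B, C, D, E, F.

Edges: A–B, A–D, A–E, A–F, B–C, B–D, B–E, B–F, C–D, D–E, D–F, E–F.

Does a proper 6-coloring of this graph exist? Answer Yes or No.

The chromatic number is 5. A, B, D, E, F form a clique, so at least 5 colors are needed.
One proper 5-coloring: A=4, B=2, C=3, D=1, E=5, F=3.
Since 6 ≥ 5, a proper 6-coloring certainly exists.

Yes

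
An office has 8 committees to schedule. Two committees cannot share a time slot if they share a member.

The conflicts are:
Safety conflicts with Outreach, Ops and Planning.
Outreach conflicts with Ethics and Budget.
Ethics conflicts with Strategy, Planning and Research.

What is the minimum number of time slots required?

2

Outreach and Budget conflict, so at least 2 time slots are needed.
Using 2 time slots: Safety=1, Outreach=2, Ethics=1, Ops=2, Strategy=2, Planning=2, Research=2, Budget=1. Each listed conflict is separated.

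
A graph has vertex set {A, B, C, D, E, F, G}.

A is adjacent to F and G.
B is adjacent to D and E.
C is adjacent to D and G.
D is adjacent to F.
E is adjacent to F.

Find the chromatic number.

The cycle G-A-F-D-C-G has odd length 5, so it cannot be 2-colored; at least 3 colors are needed.
3 colors suffice: A=2, B=1, C=1, D=2, E=2, F=1, G=3. Every edge joins two different colors.

3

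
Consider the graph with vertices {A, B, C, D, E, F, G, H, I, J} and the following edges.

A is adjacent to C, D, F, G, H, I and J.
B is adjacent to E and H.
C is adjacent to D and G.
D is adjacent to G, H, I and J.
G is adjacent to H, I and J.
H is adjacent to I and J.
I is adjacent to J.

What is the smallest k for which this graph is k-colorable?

6

A, D, G, H, I, J form a clique, so at least 6 colors are needed.
6 colors suffice: color 1 → {A, B}; color 2 → {E, F, G}; color 3 → {D}; color 4 → {C, H}; color 5 → {J}; color 6 → {I}. No two adjacent vertices share a color.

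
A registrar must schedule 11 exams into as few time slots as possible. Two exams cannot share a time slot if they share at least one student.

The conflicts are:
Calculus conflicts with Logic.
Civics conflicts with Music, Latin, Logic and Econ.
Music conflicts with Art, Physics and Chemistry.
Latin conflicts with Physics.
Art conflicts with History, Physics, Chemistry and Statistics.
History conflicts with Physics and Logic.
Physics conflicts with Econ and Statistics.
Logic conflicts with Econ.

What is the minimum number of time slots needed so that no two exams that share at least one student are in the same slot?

3

Art, History, Physics pairwise conflict, so at least 3 time slots are needed.
Using 3 time slots: Calculus=2, Civics=2, Music=3, Latin=3, Art=2, History=3, Physics=1, Logic=1, Econ=3, Chemistry=1, Statistics=3. Every pair that conflicts lands in different time slots.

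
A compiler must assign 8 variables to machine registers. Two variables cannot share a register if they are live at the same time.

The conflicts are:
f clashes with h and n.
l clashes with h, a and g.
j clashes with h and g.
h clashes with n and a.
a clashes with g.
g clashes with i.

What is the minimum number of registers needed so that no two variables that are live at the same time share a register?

f, h, n pairwise conflict, so at least 3 registers are needed.
3 registers suffice: register 1 → {h, g}; register 2 → {f, j, a, i}; register 3 → {l, n}. Every pair that conflicts lands in different registers.

3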